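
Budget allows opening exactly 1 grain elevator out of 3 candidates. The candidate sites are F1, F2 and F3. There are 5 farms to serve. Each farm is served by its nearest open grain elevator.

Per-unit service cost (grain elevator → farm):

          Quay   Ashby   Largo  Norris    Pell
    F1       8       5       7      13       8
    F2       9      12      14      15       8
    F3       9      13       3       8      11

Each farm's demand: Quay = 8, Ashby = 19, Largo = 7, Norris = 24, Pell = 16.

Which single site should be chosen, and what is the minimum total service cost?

Choose F1 only; total service cost 648.

With exactly 1 open, each farm uses its cheapest among the chosen.
{F1}: Quay→F1 8·8=64, Ashby→F1 5·19=95, Largo→F1 7·7=49, Norris→F1 13·24=312, Pell→F1 8·16=128. Service cost 648.
{F3}: service cost 708
{F2}: service cost 886
Among all 3 size-1 choices, {F1} is lowest.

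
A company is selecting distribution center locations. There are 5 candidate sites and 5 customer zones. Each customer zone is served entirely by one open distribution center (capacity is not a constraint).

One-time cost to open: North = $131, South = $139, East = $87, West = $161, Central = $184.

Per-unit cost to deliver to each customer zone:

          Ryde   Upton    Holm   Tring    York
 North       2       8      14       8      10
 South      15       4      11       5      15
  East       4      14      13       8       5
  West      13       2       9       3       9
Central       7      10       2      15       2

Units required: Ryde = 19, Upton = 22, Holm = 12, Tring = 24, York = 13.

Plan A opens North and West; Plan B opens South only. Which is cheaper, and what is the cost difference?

Plan A: {North, West}: Ryde→North 2·19=38, Upton→West 2·22=44, Holm→West 9·12=108, Tring→West 3·24=72, York→West 9·13=117. Service 379; fixed 292; total 671.
Plan B: {South}: Ryde→South 15·19=285, Upton→South 4·22=88, Holm→South 11·12=132, Tring→South 5·24=120, York→South 15·13=195. Service 820; fixed 139; total 959.
Difference: |671 − 959| = 288.

Plan A is cheaper by 288.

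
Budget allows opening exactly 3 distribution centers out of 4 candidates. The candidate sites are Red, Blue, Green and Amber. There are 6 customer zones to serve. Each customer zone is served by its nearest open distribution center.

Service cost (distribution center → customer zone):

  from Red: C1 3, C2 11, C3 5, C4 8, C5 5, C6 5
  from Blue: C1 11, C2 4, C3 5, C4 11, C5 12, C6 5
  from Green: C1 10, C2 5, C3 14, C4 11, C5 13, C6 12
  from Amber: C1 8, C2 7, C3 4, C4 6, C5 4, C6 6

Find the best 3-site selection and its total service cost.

With exactly 3 open, each customer zone uses its cheapest among the chosen.
{Red, Blue, Amber}: C1→Red 3, C2→Blue 4, C3→Amber 4, C4→Amber 6, C5→Amber 4, C6→Red 5. Service cost 26.
{Red, Green, Amber}: service cost 27
{Red, Blue, Green}: service cost 30
Among all 4 size-3 choices, {Red, Blue, Amber} is lowest.

Choose Red, Blue and Amber; total service cost 26.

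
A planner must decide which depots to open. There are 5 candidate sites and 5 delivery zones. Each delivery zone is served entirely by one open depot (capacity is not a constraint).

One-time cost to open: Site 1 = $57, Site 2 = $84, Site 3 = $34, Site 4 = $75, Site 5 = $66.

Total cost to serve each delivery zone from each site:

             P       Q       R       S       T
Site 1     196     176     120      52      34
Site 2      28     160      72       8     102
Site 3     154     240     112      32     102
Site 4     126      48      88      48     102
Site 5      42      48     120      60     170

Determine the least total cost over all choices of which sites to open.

Minimum total cost: 397

For any fixed open set, each delivery zone goes to its cheapest open site; total = fixed + service.
{Site 1, Site 2, Site 5}: P→Site 2 28, Q→Site 5 48, R→Site 2 72, S→Site 2 8, T→Site 1 34. Service 190; fixed 207; total 397.
{Site 1, Site 2, Site 4}: service 190 + fixed 216 = 406
{Site 2, Site 5}: service 258 + fixed 150 = 408
{Site 1, Site 2, Site 3, Site 4, Site 5}: service 190 + fixed 316 = 506
No other subset beats 397.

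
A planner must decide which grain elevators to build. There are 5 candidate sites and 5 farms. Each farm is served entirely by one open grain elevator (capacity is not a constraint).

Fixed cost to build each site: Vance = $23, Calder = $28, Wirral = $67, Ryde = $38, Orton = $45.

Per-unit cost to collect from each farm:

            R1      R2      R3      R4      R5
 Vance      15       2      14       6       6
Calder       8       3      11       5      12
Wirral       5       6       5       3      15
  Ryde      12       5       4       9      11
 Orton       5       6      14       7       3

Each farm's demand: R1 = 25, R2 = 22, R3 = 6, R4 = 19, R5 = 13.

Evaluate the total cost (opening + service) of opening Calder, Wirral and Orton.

Total cost: 457

Each farm is assigned to its cheapest site among the open ones.
{Calder, Wirral, Orton}: R1→Wirral 5·25=125, R2→Calder 3·22=66, R3→Wirral 5·6=30, R4→Wirral 3·19=57, R5→Orton 3·13=39. Service 317; fixed 140; total 457.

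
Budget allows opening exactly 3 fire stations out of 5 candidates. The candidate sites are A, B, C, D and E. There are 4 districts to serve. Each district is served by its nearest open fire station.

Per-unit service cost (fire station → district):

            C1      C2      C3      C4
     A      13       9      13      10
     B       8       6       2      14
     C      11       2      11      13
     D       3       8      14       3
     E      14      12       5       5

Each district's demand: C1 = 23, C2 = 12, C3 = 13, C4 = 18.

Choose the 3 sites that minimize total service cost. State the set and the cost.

Choose B, C and D; total service cost 173.

With exactly 3 open, each district uses its cheapest among the chosen.
{B, C, D}: C1→D 3·23=69, C2→C 2·12=24, C3→B 2·13=26, C4→D 3·18=54. Service cost 173.
{C, D, E}: service cost 212
{A, B, D}: service cost 221
Among all 10 size-3 choices, {B, C, D} is lowest.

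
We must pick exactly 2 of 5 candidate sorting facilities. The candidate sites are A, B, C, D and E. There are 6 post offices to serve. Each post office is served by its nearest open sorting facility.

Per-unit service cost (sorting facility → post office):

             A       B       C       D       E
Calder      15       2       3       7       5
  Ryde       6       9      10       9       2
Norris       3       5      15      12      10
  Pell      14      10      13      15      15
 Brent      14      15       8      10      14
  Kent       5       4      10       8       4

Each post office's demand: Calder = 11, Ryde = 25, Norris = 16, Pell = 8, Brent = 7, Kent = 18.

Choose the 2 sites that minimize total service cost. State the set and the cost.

With exactly 2 open, each post office uses its cheapest among the chosen.
{B, E}: Calder→B 2·11=22, Ryde→E 2·25=50, Norris→B 5·16=80, Pell→B 10·8=80, Brent→E 14·7=98, Kent→B 4·18=72. Service cost 402.
{A, E}: service cost 435
{A, B}: service cost 470
Among all 10 size-2 choices, {B, E} is lowest.

Choose B and E; total service cost 402.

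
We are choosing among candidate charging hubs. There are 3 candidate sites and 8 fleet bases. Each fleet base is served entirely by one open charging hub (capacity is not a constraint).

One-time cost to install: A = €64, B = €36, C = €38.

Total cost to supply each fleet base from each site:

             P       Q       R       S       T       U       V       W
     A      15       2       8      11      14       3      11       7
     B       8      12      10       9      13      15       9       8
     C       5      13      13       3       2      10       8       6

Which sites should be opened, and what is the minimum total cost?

Open C only; minimum total cost 98.

For any fixed open set, each fleet base goes to its cheapest open site; total = fixed + service.
{C}: P→C 5, Q→C 13, R→C 13, S→C 3, T→C 2, U→C 10, V→C 8, W→C 6. Service 60; fixed 38; total 98.
{B}: P→B 8, Q→B 12, R→B 10, S→B 9, T→B 13, U→B 15, V→B 9, W→B 8. Service 84; fixed 36; total 120.
{B, C}: P→C 5, Q→B 12, R→B 10, S→C 3, T→C 2, U→C 10, V→C 8, W→C 6. Service 56; fixed 74; total 130.
{A, B, C}: service 37 + fixed 138 = 175
No other subset beats 98.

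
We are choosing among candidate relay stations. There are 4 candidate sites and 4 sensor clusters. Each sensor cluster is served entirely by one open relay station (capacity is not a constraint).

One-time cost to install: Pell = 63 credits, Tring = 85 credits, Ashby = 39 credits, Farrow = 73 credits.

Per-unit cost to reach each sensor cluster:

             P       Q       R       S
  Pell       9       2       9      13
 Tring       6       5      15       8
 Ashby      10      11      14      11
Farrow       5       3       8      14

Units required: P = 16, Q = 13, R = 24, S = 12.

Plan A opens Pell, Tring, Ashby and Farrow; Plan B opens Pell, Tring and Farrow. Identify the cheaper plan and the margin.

Plan B is cheaper by 39.

Plan A: {Pell, Tring, Ashby, Farrow}: P→Farrow 5·16=80, Q→Pell 2·13=26, R→Farrow 8·24=192, S→Tring 8·12=96. Service 394; fixed 260; total 654.
Plan B: {Pell, Tring, Farrow}: P→Farrow 5·16=80, Q→Pell 2·13=26, R→Farrow 8·24=192, S→Tring 8·12=96. Service 394; fixed 221; total 615.
Difference: |654 − 615| = 39.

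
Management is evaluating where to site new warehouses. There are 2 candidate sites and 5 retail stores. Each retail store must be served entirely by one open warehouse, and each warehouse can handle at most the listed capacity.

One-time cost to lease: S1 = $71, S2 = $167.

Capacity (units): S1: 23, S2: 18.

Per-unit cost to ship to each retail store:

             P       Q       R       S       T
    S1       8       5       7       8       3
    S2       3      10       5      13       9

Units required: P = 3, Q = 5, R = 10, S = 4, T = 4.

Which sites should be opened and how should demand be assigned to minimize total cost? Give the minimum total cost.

Open {S1, S2}: P→S2 3·3=9, Q→S1 5·5=25, R→S2 5·10=50, S→S1 8·4=32, T→S1 3·4=12.
Loads: S1 carries 13/23, S2 carries 13/18. Service 128; fixed 238; total 366.
Next best feasible plan costs 381.

Minimum total cost: 366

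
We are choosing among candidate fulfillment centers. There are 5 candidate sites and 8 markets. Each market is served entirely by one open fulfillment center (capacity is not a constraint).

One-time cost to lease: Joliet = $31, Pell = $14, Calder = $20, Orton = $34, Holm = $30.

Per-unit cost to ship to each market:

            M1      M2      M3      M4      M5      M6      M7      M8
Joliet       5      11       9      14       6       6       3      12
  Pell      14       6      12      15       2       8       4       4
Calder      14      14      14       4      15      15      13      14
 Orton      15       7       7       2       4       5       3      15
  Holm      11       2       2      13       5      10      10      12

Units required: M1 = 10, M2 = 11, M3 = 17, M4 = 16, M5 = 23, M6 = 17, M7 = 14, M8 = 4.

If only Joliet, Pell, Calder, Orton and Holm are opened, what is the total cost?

Total cost: 456

Each market is assigned to its cheapest site among the open ones.
{Joliet, Pell, Calder, Orton, Holm}: M1→Joliet 5·10=50, M2→Holm 2·11=22, M3→Holm 2·17=34, M4→Orton 2·16=32, M5→Pell 2·23=46, M6→Orton 5·17=85, M7→Joliet 3·14=42, M8→Pell 4·4=16. Service 327; fixed 129; total 456.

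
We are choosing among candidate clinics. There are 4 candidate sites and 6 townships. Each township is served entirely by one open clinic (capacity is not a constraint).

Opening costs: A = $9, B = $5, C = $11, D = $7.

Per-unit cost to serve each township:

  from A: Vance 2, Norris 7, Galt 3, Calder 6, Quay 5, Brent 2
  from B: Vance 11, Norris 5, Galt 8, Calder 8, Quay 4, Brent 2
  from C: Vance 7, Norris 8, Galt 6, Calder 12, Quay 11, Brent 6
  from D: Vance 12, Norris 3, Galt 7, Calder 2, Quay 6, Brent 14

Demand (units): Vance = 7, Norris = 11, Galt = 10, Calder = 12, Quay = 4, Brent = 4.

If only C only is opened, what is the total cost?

Each township is assigned to its cheapest site among the open ones.
{C}: Vance→C 7·7=49, Norris→C 8·11=88, Galt→C 6·10=60, Calder→C 12·12=144, Quay→C 11·4=44, Brent→C 6·4=24. Service 409; fixed 11; total 420.

Total cost: 420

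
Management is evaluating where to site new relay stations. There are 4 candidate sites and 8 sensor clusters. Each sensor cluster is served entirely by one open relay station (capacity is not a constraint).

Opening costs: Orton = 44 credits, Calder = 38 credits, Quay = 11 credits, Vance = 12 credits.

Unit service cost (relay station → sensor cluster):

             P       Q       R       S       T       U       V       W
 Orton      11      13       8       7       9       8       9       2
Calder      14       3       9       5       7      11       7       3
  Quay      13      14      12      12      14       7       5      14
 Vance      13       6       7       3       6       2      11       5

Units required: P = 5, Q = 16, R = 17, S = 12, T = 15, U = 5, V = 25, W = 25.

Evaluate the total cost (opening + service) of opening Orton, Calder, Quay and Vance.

Total cost: 638

Each sensor cluster is assigned to its cheapest site among the open ones.
{Orton, Calder, Quay, Vance}: P→Orton 11·5=55, Q→Calder 3·16=48, R→Vance 7·17=119, S→Vance 3·12=36, T→Vance 6·15=90, U→Vance 2·5=10, V→Quay 5·25=125, W→Orton 2·25=50. Service 533; fixed 105; total 638.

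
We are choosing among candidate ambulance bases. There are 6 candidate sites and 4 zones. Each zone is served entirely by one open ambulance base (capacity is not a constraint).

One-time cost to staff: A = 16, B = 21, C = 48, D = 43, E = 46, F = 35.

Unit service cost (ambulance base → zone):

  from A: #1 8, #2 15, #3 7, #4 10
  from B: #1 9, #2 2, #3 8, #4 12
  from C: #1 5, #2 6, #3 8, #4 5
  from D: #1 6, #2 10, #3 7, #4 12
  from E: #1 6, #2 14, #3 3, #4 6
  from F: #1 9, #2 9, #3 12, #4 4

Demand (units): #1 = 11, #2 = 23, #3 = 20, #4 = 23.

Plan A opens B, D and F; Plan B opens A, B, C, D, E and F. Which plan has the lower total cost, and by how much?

Plan A: {B, D, F}: #1→D 6·11=66, #2→B 2·23=46, #3→D 7·20=140, #4→F 4·23=92. Service 344; fixed 99; total 443.
Plan B: {A, B, C, D, E, F}: #1→C 5·11=55, #2→B 2·23=46, #3→E 3·20=60, #4→F 4·23=92. Service 253; fixed 209; total 462.
Difference: |443 − 462| = 19.

Plan A is cheaper by 19.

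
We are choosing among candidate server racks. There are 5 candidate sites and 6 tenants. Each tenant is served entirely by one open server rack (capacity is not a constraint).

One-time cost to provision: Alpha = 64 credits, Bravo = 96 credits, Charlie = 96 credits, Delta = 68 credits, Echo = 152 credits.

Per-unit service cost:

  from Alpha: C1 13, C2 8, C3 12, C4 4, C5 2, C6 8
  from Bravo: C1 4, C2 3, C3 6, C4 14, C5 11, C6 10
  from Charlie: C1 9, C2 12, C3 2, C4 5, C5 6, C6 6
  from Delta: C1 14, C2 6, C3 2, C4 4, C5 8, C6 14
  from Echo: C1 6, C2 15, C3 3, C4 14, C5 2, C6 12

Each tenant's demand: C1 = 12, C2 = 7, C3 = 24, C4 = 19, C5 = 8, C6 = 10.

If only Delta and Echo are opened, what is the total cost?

Total cost: 594

Each tenant is assigned to its cheapest site among the open ones.
{Delta, Echo}: C1→Echo 6·12=72, C2→Delta 6·7=42, C3→Delta 2·24=48, C4→Delta 4·19=76, C5→Echo 2·8=16, C6→Echo 12·10=120. Service 374; fixed 220; total 594.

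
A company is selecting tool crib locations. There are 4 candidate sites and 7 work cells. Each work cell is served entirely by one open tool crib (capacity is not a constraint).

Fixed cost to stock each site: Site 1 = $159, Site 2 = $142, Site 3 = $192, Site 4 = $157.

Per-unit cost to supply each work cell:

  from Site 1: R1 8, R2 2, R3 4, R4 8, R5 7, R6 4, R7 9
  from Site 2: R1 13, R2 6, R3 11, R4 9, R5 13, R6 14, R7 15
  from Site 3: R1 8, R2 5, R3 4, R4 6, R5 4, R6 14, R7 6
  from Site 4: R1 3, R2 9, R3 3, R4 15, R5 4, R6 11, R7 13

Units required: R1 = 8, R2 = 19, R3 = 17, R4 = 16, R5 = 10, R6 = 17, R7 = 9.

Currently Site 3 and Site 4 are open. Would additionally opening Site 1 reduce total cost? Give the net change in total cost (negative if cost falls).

Current service cost with {Site 3, Site 4}: 547.
Adding Site 1: each work cell re-picks its cheapest; new service cost 371, saving 176.
Extra fixed cost: 159. Net change = 159 − 176 = -17.
(Totals: 896 → 879.)

Yes — net change −17 (cost falls by 17).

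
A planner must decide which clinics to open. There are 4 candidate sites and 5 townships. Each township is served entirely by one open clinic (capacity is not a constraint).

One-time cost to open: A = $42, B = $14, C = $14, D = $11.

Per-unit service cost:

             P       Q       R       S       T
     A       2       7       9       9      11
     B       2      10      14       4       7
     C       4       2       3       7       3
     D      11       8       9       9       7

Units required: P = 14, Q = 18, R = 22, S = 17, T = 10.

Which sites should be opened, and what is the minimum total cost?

Open B and C; minimum total cost 256.

For any fixed open set, each township goes to its cheapest open site; total = fixed + service.
{B, C}: P→B 2·14=28, Q→C 2·18=36, R→C 3·22=66, S→B 4·17=68, T→C 3·10=30. Service 228; fixed 28; total 256.
{B, C, D}: service 228 + fixed 39 = 267
{A, B, C}: P→A 2·14=28, Q→C 2·18=36, R→C 3·22=66, S→B 4·17=68, T→C 3·10=30. Service 228; fixed 70; total 298.
{A, B, C, D}: service 228 + fixed 81 = 309
No other subset beats 256.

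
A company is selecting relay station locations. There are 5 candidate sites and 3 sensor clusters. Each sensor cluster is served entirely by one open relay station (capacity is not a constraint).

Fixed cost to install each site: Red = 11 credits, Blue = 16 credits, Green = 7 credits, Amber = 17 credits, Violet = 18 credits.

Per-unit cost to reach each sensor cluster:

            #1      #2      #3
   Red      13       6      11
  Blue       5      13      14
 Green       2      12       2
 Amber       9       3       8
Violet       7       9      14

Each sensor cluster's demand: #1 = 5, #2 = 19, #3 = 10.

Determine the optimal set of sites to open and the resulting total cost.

For any fixed open set, each sensor cluster goes to its cheapest open site; total = fixed + service.
{Green, Amber}: #1→Green 2·5=10, #2→Amber 3·19=57, #3→Green 2·10=20. Service 87; fixed 24; total 111.
{Red, Green, Amber}: #1→Green 2·5=10, #2→Amber 3·19=57, #3→Green 2·10=20. Service 87; fixed 35; total 122.
{Blue, Green, Amber}: service 87 + fixed 40 = 127
{Red, Blue, Green, Amber, Violet}: service 87 + fixed 69 = 156
No other subset beats 111.

Open Green and Amber; minimum total cost 111.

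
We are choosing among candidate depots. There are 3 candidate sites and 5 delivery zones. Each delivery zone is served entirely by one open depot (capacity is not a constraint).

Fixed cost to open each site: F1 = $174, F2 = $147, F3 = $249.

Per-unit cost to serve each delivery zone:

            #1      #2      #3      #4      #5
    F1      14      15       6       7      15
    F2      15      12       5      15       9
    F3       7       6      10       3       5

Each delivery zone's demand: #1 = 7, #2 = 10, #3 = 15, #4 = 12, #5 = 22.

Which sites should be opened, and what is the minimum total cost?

Open F3 only; minimum total cost 654.

For any fixed open set, each delivery zone goes to its cheapest open site; total = fixed + service.
{F3}: #1→F3 7·7=49, #2→F3 6·10=60, #3→F3 10·15=150, #4→F3 3·12=36, #5→F3 5·22=110. Service 405; fixed 249; total 654.
{F2, F3}: service 330 + fixed 396 = 726
{F1, F3}: #1→F3 7·7=49, #2→F3 6·10=60, #3→F1 6·15=90, #4→F3 3·12=36, #5→F3 5·22=110. Service 345; fixed 423; total 768.
{F1, F2, F3}: service 330 + fixed 570 = 900
(All 7 nonempty subsets were checked; F3 only is lowest.)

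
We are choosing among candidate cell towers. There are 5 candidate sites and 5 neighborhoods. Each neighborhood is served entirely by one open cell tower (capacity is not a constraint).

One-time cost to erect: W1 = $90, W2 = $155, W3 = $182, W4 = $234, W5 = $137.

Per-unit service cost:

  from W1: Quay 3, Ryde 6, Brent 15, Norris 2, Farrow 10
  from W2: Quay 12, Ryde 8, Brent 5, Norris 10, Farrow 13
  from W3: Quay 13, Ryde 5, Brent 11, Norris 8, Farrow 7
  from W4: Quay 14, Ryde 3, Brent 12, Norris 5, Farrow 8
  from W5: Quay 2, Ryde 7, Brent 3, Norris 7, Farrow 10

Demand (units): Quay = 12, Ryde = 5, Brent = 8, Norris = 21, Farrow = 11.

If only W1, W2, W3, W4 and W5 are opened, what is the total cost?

Total cost: 980

Each neighborhood is assigned to its cheapest site among the open ones.
{W1, W2, W3, W4, W5}: Quay→W5 2·12=24, Ryde→W4 3·5=15, Brent→W5 3·8=24, Norris→W1 2·21=42, Farrow→W3 7·11=77. Service 182; fixed 798; total 980.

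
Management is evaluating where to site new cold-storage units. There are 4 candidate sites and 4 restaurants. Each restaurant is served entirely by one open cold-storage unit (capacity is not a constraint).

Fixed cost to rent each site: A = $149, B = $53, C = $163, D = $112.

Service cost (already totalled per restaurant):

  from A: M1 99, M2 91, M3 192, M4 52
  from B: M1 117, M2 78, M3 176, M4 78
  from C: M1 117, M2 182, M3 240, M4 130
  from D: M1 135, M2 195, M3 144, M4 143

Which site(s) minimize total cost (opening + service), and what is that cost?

Open B only; minimum total cost 502.

For any fixed open set, each restaurant goes to its cheapest open site; total = fixed + service.
{B}: M1→B 117, M2→B 78, M3→B 176, M4→B 78. Service 449; fixed 53; total 502.
{B, D}: service 417 + fixed 165 = 582
{A}: service 434 + fixed 149 = 583
{A, B, C, D}: M1→A 99, M2→B 78, M3→D 144, M4→A 52. Service 373; fixed 477; total 850.
No other subset beats 502.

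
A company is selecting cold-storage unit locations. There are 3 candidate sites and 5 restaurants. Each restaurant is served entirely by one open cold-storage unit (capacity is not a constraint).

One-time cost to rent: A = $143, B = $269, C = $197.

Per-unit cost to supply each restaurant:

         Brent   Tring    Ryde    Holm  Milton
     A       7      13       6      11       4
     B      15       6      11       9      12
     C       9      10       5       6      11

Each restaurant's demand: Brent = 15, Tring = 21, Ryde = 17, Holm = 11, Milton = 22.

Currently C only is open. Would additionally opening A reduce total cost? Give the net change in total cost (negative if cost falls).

Yes — net change −41 (cost falls by 41).

Current service cost with {C}: 738.
Adding A: each restaurant re-picks its cheapest; new service cost 554, saving 184.
Extra fixed cost: 143. Net change = 143 − 184 = -41.
(Totals: 935 → 894.)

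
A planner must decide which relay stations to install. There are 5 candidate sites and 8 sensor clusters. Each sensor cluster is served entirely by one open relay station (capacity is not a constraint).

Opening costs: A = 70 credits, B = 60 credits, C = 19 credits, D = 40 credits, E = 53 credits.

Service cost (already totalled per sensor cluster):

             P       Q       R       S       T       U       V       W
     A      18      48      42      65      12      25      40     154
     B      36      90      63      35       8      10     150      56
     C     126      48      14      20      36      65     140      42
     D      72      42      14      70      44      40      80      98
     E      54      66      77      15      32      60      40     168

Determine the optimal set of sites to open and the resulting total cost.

Open A and C; minimum total cost 308.

For any fixed open set, each sensor cluster goes to its cheapest open site; total = fixed + service.
{A, C}: P→A 18, Q→A 48, R→C 14, S→C 20, T→A 12, U→A 25, V→A 40, W→C 42. Service 219; fixed 89; total 308.
{A, C, D}: service 213 + fixed 129 = 342
{B, C, E}: service 213 + fixed 132 = 345
{A, B, C, D, E}: service 189 + fixed 242 = 431
No other subset beats 308.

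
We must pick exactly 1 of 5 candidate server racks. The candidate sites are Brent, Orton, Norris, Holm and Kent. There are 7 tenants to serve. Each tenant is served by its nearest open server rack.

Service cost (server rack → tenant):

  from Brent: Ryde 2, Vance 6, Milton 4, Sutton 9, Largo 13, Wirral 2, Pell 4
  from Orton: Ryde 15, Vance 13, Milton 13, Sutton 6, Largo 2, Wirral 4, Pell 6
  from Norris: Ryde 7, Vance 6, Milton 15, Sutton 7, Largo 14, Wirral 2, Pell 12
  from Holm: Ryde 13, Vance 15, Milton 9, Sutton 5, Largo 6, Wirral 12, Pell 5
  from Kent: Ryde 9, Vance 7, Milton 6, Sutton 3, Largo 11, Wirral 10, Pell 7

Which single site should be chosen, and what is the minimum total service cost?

With exactly 1 open, each tenant uses its cheapest among the chosen.
{Brent}: Ryde→Brent 2, Vance→Brent 6, Milton→Brent 4, Sutton→Brent 9, Largo→Brent 13, Wirral→Brent 2, Pell→Brent 4. Service cost 40.
{Kent}: service cost 53
{Orton}: service cost 59
Among all 5 size-1 choices, {Brent} is lowest.

Choose Brent only; total service cost 40.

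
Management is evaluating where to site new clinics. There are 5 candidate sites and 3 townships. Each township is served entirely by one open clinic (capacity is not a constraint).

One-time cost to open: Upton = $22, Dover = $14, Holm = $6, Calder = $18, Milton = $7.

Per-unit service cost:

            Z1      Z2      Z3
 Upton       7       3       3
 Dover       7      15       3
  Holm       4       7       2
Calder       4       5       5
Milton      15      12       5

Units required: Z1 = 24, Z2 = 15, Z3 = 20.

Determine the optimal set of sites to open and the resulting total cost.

Open Upton and Holm; minimum total cost 209.

For any fixed open set, each township goes to its cheapest open site; total = fixed + service.
{Upton, Holm}: Z1→Holm 4·24=96, Z2→Upton 3·15=45, Z3→Holm 2·20=40. Service 181; fixed 28; total 209.
{Upton, Holm, Milton}: service 181 + fixed 35 = 216
{Upton, Dover, Holm}: Z1→Holm 4·24=96, Z2→Upton 3·15=45, Z3→Holm 2·20=40. Service 181; fixed 42; total 223.
{Upton, Dover, Holm, Calder, Milton}: service 181 + fixed 67 = 248
No other subset beats 209.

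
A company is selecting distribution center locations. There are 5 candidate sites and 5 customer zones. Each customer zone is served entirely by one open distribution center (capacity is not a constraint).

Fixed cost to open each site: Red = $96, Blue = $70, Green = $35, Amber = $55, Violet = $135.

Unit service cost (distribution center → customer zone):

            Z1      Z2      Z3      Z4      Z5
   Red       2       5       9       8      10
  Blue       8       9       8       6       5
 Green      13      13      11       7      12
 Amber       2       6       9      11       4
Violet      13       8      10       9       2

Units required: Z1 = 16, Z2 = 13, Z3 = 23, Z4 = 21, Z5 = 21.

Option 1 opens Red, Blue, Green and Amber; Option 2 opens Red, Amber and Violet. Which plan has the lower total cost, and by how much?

Option 1: {Red, Blue, Green, Amber}: Z1→Red 2·16=32, Z2→Red 5·13=65, Z3→Blue 8·23=184, Z4→Blue 6·21=126, Z5→Amber 4·21=84. Service 491; fixed 256; total 747.
Option 2: {Red, Amber, Violet}: Z1→Red 2·16=32, Z2→Red 5·13=65, Z3→Red 9·23=207, Z4→Red 8·21=168, Z5→Violet 2·21=42. Service 514; fixed 286; total 800.
Difference: |747 − 800| = 53.

Option 1 is cheaper by 53.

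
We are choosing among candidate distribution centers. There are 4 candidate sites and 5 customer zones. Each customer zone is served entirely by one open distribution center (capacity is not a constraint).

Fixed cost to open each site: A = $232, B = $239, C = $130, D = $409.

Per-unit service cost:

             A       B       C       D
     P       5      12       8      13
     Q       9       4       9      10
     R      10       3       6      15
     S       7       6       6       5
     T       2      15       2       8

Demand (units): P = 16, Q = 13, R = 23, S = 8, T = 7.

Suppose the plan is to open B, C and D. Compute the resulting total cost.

Total cost: 1081

Each customer zone is assigned to its cheapest site among the open ones.
{B, C, D}: P→C 8·16=128, Q→B 4·13=52, R→B 3·23=69, S→D 5·8=40, T→C 2·7=14. Service 303; fixed 778; total 1081.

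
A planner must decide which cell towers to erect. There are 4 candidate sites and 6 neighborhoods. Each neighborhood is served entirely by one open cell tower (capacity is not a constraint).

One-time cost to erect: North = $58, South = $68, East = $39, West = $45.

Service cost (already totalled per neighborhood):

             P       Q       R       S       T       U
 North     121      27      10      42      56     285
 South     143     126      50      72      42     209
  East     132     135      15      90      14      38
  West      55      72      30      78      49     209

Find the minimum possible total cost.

For any fixed open set, each neighborhood goes to its cheapest open site; total = fixed + service.
{North, East, West}: P→West 55, Q→North 27, R→North 10, S→North 42, T→East 14, U→East 38. Service 186; fixed 142; total 328.
{North, East}: P→North 121, Q→North 27, R→North 10, S→North 42, T→East 14, U→East 38. Service 252; fixed 97; total 349.
{East, West}: P→West 55, Q→West 72, R→East 15, S→West 78, T→East 14, U→East 38. Service 272; fixed 84; total 356.
{North, South, East, West}: P→West 55, Q→North 27, R→North 10, S→North 42, T→East 14, U→East 38. Service 186; fixed 210; total 396.
No other subset beats 328.

Minimum total cost: 328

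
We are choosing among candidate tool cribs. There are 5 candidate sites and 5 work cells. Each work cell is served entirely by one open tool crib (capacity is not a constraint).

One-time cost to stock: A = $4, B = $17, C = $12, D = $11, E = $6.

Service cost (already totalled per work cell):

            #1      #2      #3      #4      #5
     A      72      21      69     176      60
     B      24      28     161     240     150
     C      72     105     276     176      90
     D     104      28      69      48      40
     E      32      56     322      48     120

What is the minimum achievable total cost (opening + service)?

For any fixed open set, each work cell goes to its cheapest open site; total = fixed + service.
{A, D, E}: #1→E 32, #2→A 21, #3→A 69, #4→D 48, #5→D 40. Service 210; fixed 21; total 231.
{A, B, D}: service 202 + fixed 32 = 234
{D, E}: service 217 + fixed 17 = 234
{A, B, C, D, E}: #1→B 24, #2→A 21, #3→A 69, #4→D 48, #5→D 40. Service 202; fixed 50; total 252.
No other subset beats 231.

Minimum total cost: 231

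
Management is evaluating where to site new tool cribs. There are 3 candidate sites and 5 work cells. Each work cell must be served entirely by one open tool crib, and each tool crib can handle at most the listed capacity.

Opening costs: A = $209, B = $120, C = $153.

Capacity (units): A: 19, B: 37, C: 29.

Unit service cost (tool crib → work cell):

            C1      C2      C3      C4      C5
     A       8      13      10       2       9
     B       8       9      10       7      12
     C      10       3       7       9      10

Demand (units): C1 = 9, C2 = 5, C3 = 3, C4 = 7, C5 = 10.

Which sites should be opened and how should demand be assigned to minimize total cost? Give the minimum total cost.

Open {B}: C1→B 8·9=72, C2→B 9·5=45, C3→B 10·3=30, C4→B 7·7=49, C5→B 12·10=120.
Loads: B carries 34/37. Service 316; fixed 120; total 436.
Next best feasible plan costs 530.

Minimum total cost: 436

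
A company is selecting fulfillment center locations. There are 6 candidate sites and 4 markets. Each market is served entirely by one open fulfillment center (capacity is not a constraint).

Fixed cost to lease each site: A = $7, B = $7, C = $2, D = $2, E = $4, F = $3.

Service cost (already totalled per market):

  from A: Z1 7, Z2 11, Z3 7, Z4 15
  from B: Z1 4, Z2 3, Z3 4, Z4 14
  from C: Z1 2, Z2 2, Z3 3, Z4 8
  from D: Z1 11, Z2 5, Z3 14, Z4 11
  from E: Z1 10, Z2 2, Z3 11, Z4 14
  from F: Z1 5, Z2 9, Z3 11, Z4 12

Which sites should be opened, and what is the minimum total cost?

Open C only; minimum total cost 17.

For any fixed open set, each market goes to its cheapest open site; total = fixed + service.
{C}: Z1→C 2, Z2→C 2, Z3→C 3, Z4→C 8. Service 15; fixed 2; total 17.
{C, D}: service 15 + fixed 4 = 19
{C, F}: service 15 + fixed 5 = 20
{A, B, C, D, E, F}: service 15 + fixed 25 = 40
No other subset beats 17.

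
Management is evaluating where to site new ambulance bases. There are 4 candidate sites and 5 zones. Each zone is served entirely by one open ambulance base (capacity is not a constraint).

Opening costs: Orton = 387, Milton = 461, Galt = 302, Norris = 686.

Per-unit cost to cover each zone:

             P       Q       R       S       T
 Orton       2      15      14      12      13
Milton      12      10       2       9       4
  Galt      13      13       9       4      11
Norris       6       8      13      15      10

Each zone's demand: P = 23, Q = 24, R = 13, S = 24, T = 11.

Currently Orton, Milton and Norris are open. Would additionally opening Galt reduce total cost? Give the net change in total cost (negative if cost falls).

Current service cost with {Orton, Milton, Norris}: 524.
Adding Galt: each zone re-picks its cheapest; new service cost 404, saving 120.
Extra fixed cost: 302. Net change = 302 − 120 = 182.
(Totals: 2058 → 2240.)

No — net change +182 (cost rises by 182).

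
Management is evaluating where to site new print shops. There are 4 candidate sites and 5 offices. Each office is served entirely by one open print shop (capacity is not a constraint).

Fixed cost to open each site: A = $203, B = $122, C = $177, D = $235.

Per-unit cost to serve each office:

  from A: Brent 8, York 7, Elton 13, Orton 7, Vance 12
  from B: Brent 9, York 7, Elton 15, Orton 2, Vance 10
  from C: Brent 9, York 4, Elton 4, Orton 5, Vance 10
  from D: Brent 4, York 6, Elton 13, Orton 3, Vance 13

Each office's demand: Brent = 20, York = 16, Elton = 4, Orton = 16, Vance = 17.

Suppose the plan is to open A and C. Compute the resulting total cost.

Each office is assigned to its cheapest site among the open ones.
{A, C}: Brent→A 8·20=160, York→C 4·16=64, Elton→C 4·4=16, Orton→C 5·16=80, Vance→C 10·17=170. Service 490; fixed 380; total 870.

Total cost: 870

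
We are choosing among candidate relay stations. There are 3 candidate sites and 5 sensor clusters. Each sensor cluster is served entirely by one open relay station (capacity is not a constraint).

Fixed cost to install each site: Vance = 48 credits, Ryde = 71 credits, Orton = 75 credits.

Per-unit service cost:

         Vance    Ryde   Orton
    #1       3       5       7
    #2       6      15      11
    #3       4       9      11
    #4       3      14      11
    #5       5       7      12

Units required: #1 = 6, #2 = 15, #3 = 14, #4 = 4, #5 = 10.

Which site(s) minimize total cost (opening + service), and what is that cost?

Open Vance only; minimum total cost 274.

For any fixed open set, each sensor cluster goes to its cheapest open site; total = fixed + service.
{Vance}: #1→Vance 3·6=18, #2→Vance 6·15=90, #3→Vance 4·14=56, #4→Vance 3·4=12, #5→Vance 5·10=50. Service 226; fixed 48; total 274.
{Vance, Ryde}: service 226 + fixed 119 = 345
{Vance, Orton}: service 226 + fixed 123 = 349
{Vance, Ryde, Orton}: #1→Vance 3·6=18, #2→Vance 6·15=90, #3→Vance 4·14=56, #4→Vance 3·4=12, #5→Vance 5·10=50. Service 226; fixed 194; total 420.
(All 7 nonempty subsets were checked; Vance only is lowest.)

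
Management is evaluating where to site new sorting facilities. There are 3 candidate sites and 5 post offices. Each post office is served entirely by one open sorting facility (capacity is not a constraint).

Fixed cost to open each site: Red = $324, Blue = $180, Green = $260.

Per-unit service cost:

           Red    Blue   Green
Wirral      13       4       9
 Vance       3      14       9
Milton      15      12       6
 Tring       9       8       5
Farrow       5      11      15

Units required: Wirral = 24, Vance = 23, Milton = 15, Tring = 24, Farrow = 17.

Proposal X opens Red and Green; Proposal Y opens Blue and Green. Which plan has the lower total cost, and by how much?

Proposal X: {Red, Green}: Wirral→Green 9·24=216, Vance→Red 3·23=69, Milton→Green 6·15=90, Tring→Green 5·24=120, Farrow→Red 5·17=85. Service 580; fixed 584; total 1164.
Proposal Y: {Blue, Green}: Wirral→Blue 4·24=96, Vance→Green 9·23=207, Milton→Green 6·15=90, Tring→Green 5·24=120, Farrow→Blue 11·17=187. Service 700; fixed 440; total 1140.
Difference: |1164 − 1140| = 24.

Proposal Y is cheaper by 24.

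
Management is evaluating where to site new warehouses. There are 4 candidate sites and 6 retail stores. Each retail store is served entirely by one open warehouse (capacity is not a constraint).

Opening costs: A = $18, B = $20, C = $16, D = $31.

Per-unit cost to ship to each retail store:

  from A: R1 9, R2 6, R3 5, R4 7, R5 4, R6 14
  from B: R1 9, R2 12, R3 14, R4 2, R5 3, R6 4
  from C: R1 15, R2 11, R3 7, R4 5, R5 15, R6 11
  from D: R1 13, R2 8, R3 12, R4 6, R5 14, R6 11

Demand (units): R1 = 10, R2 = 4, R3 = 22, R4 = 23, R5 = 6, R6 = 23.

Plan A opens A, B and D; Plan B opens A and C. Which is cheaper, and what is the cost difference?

Plan A: {A, B, D}: R1→A 9·10=90, R2→A 6·4=24, R3→A 5·22=110, R4→B 2·23=46, R5→B 3·6=18, R6→B 4·23=92. Service 380; fixed 69; total 449.
Plan B: {A, C}: R1→A 9·10=90, R2→A 6·4=24, R3→A 5·22=110, R4→C 5·23=115, R5→A 4·6=24, R6→C 11·23=253. Service 616; fixed 34; total 650.
Difference: |449 − 650| = 201.

Plan A is cheaper by 201.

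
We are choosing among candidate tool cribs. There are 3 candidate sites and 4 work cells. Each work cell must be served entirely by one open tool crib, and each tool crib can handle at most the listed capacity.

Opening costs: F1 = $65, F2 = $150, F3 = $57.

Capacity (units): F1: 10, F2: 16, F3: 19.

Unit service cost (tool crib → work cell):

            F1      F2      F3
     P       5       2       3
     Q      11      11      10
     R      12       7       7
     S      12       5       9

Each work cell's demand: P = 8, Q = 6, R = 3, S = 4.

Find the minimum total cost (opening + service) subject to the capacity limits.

Open {F1, F3}: P→F3 3·8=24, Q→F1 11·6=66, R→F3 7·3=21, S→F3 9·4=36.
Loads: F1 carries 6/10, F3 carries 15/19. Service 147; fixed 122; total 269.
Next best feasible plan costs 275.

Minimum total cost: 269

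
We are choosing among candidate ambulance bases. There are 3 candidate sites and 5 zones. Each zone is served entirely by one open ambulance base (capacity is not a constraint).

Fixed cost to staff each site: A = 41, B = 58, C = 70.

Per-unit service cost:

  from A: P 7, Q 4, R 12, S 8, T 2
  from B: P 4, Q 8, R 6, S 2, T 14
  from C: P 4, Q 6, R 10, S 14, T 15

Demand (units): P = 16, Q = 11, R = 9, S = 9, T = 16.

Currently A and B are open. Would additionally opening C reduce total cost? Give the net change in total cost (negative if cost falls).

No — net change +70 (cost rises by 70).

Current service cost with {A, B}: 212.
Adding C: each zone re-picks its cheapest; new service cost 212, saving 0.
Extra fixed cost: 70. Net change = 70 − 0 = 70.
(Totals: 311 → 381.)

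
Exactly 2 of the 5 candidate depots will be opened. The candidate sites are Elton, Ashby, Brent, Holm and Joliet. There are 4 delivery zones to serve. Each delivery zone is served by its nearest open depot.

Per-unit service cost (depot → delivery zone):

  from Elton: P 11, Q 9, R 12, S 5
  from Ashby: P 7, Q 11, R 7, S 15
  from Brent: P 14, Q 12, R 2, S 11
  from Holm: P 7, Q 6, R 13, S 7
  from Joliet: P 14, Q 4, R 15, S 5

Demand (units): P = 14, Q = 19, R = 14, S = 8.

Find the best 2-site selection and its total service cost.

Choose Brent and Holm; total service cost 296.

With exactly 2 open, each delivery zone uses its cheapest among the chosen.
{Brent, Holm}: P→Holm 7·14=98, Q→Holm 6·19=114, R→Brent 2·14=28, S→Holm 7·8=56. Service cost 296.
{Ashby, Joliet}: service cost 312
{Brent, Joliet}: service cost 340
Among all 10 size-2 choices, {Brent, Holm} is lowest.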